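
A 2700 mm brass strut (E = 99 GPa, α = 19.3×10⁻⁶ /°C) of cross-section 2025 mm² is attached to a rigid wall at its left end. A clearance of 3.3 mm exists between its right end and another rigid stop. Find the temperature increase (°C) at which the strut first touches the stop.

Contact occurs when the free expansion equals the gap: αΔT L = 3.3 mm.
ΔT = 3.3 / (19.3×10⁻⁶ × 2700) = 63.33 °C.

ΔT ≈ 63.3 °C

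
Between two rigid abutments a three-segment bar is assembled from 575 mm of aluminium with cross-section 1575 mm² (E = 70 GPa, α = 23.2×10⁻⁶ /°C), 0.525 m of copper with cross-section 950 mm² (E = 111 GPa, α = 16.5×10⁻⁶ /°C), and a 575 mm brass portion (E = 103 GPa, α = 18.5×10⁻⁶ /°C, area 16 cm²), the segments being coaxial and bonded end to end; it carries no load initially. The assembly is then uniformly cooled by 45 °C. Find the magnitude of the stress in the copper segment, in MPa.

σ ≈ 113 MPa (tensile)

Free thermal contraction of the whole bar: Σ αᵢΔT Lᵢ = 23.2×10⁻⁶×45×575 + 16.5×10⁻⁶×45×525 + 18.5×10⁻⁶×45×575 = 1.469 mm.
The walls prevent any net length change, so an axial force P (same in every segment) develops. Compatibility: P · Σ Lᵢ/(AᵢEᵢ) = δ_free.
The series flexibility is Σ Lᵢ/(AᵢEᵢ) = 575/(1575×70×10³) + 525/(950×111×10³) + 575/(1600×103×10³) = 1.368×10⁻⁵ mm/N.
Hence P = δ_free / Σ(L/AE) = 1.469/1.368×10⁻⁵ = 107.3 kN (tensile).
σ_{copper} = P / A = 107300 / 950 = 113 MPa.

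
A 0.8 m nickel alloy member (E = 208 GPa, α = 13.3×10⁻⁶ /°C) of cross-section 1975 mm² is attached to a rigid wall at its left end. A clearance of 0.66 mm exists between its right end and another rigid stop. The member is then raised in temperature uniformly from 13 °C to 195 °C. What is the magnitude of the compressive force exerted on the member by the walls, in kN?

P ≈ 655 kN

Free thermal elongation = αΔT L = 13.3×10⁻⁶ × 182 × 800 = 1.936 mm.
The gap closes (δ_free > 0.66 mm) and the wall then resists a further 1.936 − 0.66 = 1.276 mm of expansion.
That suppressed elongation corresponds to σ = E·Δ/L = 208×10³ × 1.276/800 = 331.9 MPa.
Force on the wall = σA = 331.9 × 1975 mm² = 655.5 kN.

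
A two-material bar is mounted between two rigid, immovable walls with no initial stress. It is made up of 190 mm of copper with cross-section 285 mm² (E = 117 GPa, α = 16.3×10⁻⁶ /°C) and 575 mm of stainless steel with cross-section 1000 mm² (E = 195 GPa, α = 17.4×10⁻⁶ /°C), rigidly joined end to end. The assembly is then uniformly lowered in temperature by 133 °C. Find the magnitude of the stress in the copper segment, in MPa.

With the walls removed the bar would change length by δ_free = Σ αᵢΔT Lᵢ = 16.3×10⁻⁶×133×190 + 17.4×10⁻⁶×133×575 = 1.743 mm.
The rigid supports impose zero overall length change; the single axial force P common to all segments must satisfy P Σ Lᵢ/(AᵢEᵢ) = δ_free.
Σ Lᵢ/(AᵢEᵢ) = 190/(285×117×10³) + 575/(1000×195×10³) = 8.647×10⁻⁶ mm/N.
So P = 1.743 / 8.647×10⁻⁶ = 201.5 kN, tensile.
σ_{copper} = P / A = 201500 / 285 = 707.1 MPa.

σ ≈ 707 MPa (tensile)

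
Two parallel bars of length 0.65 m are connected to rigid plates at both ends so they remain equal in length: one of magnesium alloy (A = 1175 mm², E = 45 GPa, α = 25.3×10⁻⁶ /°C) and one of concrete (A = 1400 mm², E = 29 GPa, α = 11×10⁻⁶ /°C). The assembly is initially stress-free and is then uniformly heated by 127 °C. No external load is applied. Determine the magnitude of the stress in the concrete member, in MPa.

The magnesium alloy has the larger α, so on heating it would change length more than the concrete if both were free. The rigid plates force a common final length, so the magnesium alloy is put into compression and the concrete into tension, with equal and opposite forces P (no external load).
Equating the net (thermal + elastic) strains gives |α₁ − α₂|·ΔT = P·[1/(A₁E₁) + 1/(A₂E₂)].
|α₁ − α₂|·ΔT = 14.3×10⁻⁶ × 127 = 0.001816.
1/(A₁E₁) + 1/(A₂E₂) = 1/(1175×45×10³) + 1/(1400×29×10³) = 4.354×10⁻⁸ N⁻¹.
P = 0.001816 / 4.354×10⁻⁸ = 41710 N = 41.71 kN.
σ_{concrete} = P/A₂ = 41710/1400 = 29.79 MPa, tensile.

σ ≈ 29.8 MPa (tensile)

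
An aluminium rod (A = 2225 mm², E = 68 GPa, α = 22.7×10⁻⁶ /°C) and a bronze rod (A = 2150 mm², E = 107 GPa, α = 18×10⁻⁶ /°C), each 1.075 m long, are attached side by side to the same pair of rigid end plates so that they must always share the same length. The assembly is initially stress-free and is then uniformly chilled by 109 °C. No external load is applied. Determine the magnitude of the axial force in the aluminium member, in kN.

P ≈ 46.8 kN (tensile in the aluminium)

The aluminium has the larger α, so on cooling it would change length more than the bronze if both were free. The rigid plates force a common final length, so the aluminium is put into tension and the bronze into compression, with equal and opposite forces P (no external load).
Equating the net (thermal + elastic) strains gives |α₁ − α₂|·ΔT = P·[1/(A₁E₁) + 1/(A₂E₂)].
|α₁ − α₂|·ΔT = 4.7×10⁻⁶ × 109 = 0.0005123.
1/(A₁E₁) + 1/(A₂E₂) = 1/(2225×68×10³) + 1/(2150×107×10³) = 1.096×10⁻⁸ N⁻¹.
P = 0.0005123 / 1.096×10⁻⁸ = 46760 N = 46.76 kN.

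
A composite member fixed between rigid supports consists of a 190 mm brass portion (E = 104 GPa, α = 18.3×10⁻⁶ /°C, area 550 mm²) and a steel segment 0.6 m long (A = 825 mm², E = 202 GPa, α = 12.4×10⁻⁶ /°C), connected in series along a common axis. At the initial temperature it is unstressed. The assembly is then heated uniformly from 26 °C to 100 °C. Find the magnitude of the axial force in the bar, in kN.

P ≈ 117 kN (compressive)

Free thermal expansion of the whole bar: Σ αᵢΔT Lᵢ = 18.3×10⁻⁶×74×190 + 12.4×10⁻⁶×74×600 = 0.8079 mm.
The rigid supports impose zero overall length change; the single axial force P common to all segments must satisfy P Σ Lᵢ/(AᵢEᵢ) = δ_free.
Σ Lᵢ/(AᵢEᵢ) = 190/(550×104×10³) + 600/(825×202×10³) = 6.922×10⁻⁶ mm/N.
P = 0.8079 / 6.922×10⁻⁶ = 116700 N = 116.7 kN, compressive.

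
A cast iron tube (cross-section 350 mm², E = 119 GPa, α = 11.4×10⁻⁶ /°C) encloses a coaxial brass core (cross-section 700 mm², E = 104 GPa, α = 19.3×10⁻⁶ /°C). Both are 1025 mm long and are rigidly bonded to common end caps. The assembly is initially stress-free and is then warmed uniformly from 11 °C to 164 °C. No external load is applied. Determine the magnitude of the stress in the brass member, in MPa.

σ ≈ 45.7 MPa (compressive)

The brass has the larger α, so on heating it would change length more than the cast iron if both were free. The rigid plates force a common final length, so the brass is put into compression and the cast iron into tension, with equal and opposite forces P (no external load).
Compatibility of the two members (thermal + elastic change equal): (α₁ − α₂)ΔT = P·[1/(A₁E₁) + 1/(A₂E₂)].
|α₁ − α₂|·ΔT = 7.9×10⁻⁶ × 153 = 0.001209.
1/(A₁E₁) + 1/(A₂E₂) = 1/(350×119×10³) + 1/(700×104×10³) = 3.775×10⁻⁸ N⁻¹.
P = 0.001209 / 3.775×10⁻⁸ = 32020 N = 32.02 kN.
σ_{brass} = P/A₂ = 32020/700 = 45.75 MPa, compressive.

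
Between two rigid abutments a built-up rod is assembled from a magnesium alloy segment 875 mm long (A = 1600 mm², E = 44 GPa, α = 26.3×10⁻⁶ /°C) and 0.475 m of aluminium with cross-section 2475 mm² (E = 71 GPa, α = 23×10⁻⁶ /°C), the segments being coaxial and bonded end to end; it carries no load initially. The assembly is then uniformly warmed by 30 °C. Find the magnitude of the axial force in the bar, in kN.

Free thermal expansion of the whole bar: Σ αᵢΔT Lᵢ = 26.3×10⁻⁶×30×875 + 23×10⁻⁶×30×475 = 1.018 mm.
The walls prevent any net length change, so an axial force P (same in every segment) develops. Compatibility: P · Σ Lᵢ/(AᵢEᵢ) = δ_free.
Σ Lᵢ/(AᵢEᵢ) = 875/(1600×44×10³) + 475/(2475×71×10³) = 1.513×10⁻⁵ mm/N.
Hence P = δ_free / Σ(L/AE) = 1.018/1.513×10⁻⁵ = 67.28 kN (compressive).

P ≈ 67.3 kN (compressive)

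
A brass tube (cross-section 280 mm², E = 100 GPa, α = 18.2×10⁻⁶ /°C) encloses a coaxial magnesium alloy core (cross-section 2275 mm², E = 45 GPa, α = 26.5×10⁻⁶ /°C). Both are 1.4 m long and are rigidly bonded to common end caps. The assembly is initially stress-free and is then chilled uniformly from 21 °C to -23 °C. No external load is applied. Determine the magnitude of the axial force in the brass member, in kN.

P ≈ 8.03 kN (compressive in the brass)

The magnesium alloy has the larger α, so on cooling it would change length more than the brass if both were free. The rigid plates force a common final length, so the magnesium alloy is put into tension and the brass into compression, with equal and opposite forces P (no external load).
Setting the final lengths equal and cancelling L: (α₁ − α₂)ΔT = P/(A₁E₁) + P/(A₂E₂).
|α₁ − α₂|·ΔT = 8.3×10⁻⁶ × 44 = 0.0003652.
1/(A₁E₁) + 1/(A₂E₂) = 1/(280×100×10³) + 1/(2275×45×10³) = 4.548×10⁻⁸ N⁻¹.
P = 0.0003652 / 4.548×10⁻⁸ = 8029 N = 8.029 kN.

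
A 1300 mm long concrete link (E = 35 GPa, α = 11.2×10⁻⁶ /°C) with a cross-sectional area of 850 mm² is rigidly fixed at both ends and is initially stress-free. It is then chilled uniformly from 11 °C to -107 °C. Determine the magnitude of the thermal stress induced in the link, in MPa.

With length fixed, the mechanical strain must cancel the thermal strain αΔT = 11.2×10⁻⁶ × 118 = 1321.6×10⁻⁶.
Hence σ = E·αΔT = 35×10³ × 1321.6×10⁻⁶ = 46.26 MPa, tensile.

σ ≈ 46.3 MPa (tensile)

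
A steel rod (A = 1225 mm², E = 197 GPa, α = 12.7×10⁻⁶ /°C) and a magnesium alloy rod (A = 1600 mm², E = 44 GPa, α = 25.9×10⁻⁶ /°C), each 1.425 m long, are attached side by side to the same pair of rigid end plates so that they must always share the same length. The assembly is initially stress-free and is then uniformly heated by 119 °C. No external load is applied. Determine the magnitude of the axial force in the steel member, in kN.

The magnesium alloy has the larger α, so on heating it would change length more than the steel if both were free. The rigid plates force a common final length, so the magnesium alloy is put into compression and the steel into tension, with equal and opposite forces P (no external load).
Compatibility of the two members (thermal + elastic change equal): (α₁ − α₂)ΔT = P·[1/(A₁E₁) + 1/(A₂E₂)].
|α₁ − α₂|·ΔT = 13.2×10⁻⁶ × 119 = 0.001571.
1/(A₁E₁) + 1/(A₂E₂) = 1/(1225×197×10³) + 1/(1600×44×10³) = 1.835×10⁻⁸ N⁻¹.
So P = 0.001571 / 1.835×10⁻⁸ = 85.61 kN.

P ≈ 85.6 kN (tensile in the steel)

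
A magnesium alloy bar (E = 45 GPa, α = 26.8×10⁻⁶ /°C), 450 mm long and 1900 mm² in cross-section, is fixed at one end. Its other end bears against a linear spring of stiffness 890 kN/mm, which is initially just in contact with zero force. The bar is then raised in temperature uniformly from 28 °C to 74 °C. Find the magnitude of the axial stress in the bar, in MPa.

σ ≈ 45.7 MPa (compressive)

The unrestrained thermal change is αΔT L = 26.8×10⁻⁶ × 46 × 450 = 0.5548 mm.
With a force P in the spring, the elastic change of the bar is PL/(AE) and that of the spring is P/k; compatibility requires their sum to equal δ_free.
P [ L/(AE) + 1/k ] = δ_free → P [ 450/(1900×45×10³) + 1/(890×10³) ] = 0.5548.
P = 0.5548 / 6.387×10⁻⁶ = 86860 N.
σ = P/A = 86860/1900 = 45.72 MPa.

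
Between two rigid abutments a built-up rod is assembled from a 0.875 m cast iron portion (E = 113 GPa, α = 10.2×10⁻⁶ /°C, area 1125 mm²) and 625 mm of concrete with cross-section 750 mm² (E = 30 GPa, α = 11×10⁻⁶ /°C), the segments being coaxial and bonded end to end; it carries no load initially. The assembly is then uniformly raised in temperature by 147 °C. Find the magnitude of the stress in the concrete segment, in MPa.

σ ≈ 89.3 MPa (compressive)

If the supports were absent, the total length change would be Σ αᵢΔT Lᵢ = 10.2×10⁻⁶×147×875 + 11×10⁻⁶×147×625 = 2.323 mm.
The rigid supports impose zero overall length change; the single axial force P common to all segments must satisfy P Σ Lᵢ/(AᵢEᵢ) = δ_free.
Σ Lᵢ/(AᵢEᵢ) = 875/(1125×113×10³) + 625/(750×30×10³) = 3.466×10⁻⁵ mm/N.
P = 2.323 / 3.466×10⁻⁵ = 67010 N = 67.01 kN, compressive.
σ_{concrete} = P / A = 67010 / 750 = 89.35 MPa.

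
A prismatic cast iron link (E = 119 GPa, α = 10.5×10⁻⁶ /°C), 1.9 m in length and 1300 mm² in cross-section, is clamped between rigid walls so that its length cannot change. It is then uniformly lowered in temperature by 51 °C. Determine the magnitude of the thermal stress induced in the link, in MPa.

With length fixed, the mechanical strain must cancel the thermal strain αΔT = 10.5×10⁻⁶ × 51 = 535.5×10⁻⁶.
Hence σ = E·αΔT = 119×10³ × 535.5×10⁻⁶ = 63.72 MPa, tensile.

σ ≈ 63.7 MPa (tensile)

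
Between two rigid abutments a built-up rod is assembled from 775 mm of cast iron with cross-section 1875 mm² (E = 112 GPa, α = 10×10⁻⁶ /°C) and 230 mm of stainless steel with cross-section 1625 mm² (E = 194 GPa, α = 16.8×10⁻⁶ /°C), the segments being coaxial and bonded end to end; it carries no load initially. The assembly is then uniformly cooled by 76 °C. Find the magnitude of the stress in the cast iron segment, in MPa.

σ ≈ 107 MPa (tensile)

Free thermal contraction of the whole bar: Σ αᵢΔT Lᵢ = 10×10⁻⁶×76×775 + 16.8×10⁻⁶×76×230 = 0.8827 mm.
The rigid supports impose zero overall length change; the single axial force P common to all segments must satisfy P Σ Lᵢ/(AᵢEᵢ) = δ_free.
The series flexibility is Σ Lᵢ/(AᵢEᵢ) = 775/(1875×112×10³) + 230/(1625×194×10³) = 4.42×10⁻⁶ mm/N.
P = 0.8827 / 4.42×10⁻⁶ = 199700 N = 199.7 kN, tensile.
σ_{cast iron} = P / A = 199700 / 1875 = 106.5 MPa.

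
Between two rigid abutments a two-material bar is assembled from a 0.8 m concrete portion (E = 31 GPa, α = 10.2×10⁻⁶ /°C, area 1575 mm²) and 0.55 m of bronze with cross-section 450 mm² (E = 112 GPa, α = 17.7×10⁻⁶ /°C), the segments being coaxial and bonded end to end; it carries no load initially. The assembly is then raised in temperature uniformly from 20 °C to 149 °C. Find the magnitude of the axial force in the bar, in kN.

P ≈ 84.6 kN (compressive)

Free thermal expansion of the whole bar: Σ αᵢΔT Lᵢ = 10.2×10⁻⁶×129×800 + 17.7×10⁻⁶×129×550 = 2.308 mm.
The walls prevent any net length change, so an axial force P (same in every segment) develops. Compatibility: P · Σ Lᵢ/(AᵢEᵢ) = δ_free.
Σ Lᵢ/(AᵢEᵢ) = 800/(1575×31×10³) + 550/(450×112×10³) = 2.73×10⁻⁵ mm/N.
P = 2.308 / 2.73×10⁻⁵ = 84570 N = 84.57 kN, compressive.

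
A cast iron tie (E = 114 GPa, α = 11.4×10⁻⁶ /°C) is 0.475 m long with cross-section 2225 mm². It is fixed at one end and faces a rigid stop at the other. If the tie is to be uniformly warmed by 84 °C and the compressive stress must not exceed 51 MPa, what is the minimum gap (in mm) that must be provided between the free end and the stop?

g ≈ 0.242 mm

Free expansion if unrestrained: δ_free = αΔT L = 11.4×10⁻⁶ × 84 × 475 = 0.4549 mm.
A stress of 51 MPa corresponds to the wall pushing the tie back by σL/E = 51×475/(114×10³) = 0.2125 mm.
The gap must absorb the remainder: g_min = 0.4549 − 0.2125 = 0.2424 mm.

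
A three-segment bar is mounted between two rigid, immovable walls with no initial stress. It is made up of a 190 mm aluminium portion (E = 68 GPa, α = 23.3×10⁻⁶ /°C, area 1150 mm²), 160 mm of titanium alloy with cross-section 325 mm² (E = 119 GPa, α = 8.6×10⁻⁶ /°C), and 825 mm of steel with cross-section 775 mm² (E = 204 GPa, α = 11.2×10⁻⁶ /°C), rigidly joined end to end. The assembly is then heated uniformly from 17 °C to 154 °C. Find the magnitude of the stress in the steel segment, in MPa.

If the supports were absent, the total length change would be Σ αᵢΔT Lᵢ = 23.3×10⁻⁶×137×190 + 8.6×10⁻⁶×137×160 + 11.2×10⁻⁶×137×825 = 2.061 mm.
Since the ends are fixed, an axial force P builds up, equal in every segment, with P · Σ Lᵢ/(AᵢEᵢ) = δ_free.
Σ Lᵢ/(AᵢEᵢ) = 190/(1150×68×10³) + 160/(325×119×10³) + 825/(775×204×10³) = 1.178×10⁻⁵ mm/N.
So P = 2.061 / 1.178×10⁻⁵ = 174.9 kN, compressive.
σ_{steel} = P / A = 174900 / 775 = 225.6 MPa.

σ ≈ 226 MPa (compressive)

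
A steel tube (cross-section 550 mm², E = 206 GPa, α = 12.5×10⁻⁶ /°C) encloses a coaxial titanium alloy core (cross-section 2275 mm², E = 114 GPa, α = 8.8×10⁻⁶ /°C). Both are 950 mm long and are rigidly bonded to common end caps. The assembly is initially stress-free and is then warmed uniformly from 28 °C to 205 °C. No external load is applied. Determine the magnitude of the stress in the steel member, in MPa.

σ ≈ 93.9 MPa (compressive)

The steel has the larger α, so on heating it would change length more than the titanium alloy if both were free. The rigid plates force a common final length, so the steel is put into compression and the titanium alloy into tension, with equal and opposite forces P (no external load).
Setting the final lengths equal and cancelling L: (α₁ − α₂)ΔT = P/(A₁E₁) + P/(A₂E₂).
|α₁ − α₂|·ΔT = 3.7×10⁻⁶ × 177 = 0.0006549.
1/(A₁E₁) + 1/(A₂E₂) = 1/(550×206×10³) + 1/(2275×114×10³) = 1.268×10⁻⁸ N⁻¹.
P = 0.0006549 / 1.268×10⁻⁸ = 51640 N = 51.64 kN.
σ_{steel} = P/A₁ = 51640/550 = 93.89 MPa, compressive.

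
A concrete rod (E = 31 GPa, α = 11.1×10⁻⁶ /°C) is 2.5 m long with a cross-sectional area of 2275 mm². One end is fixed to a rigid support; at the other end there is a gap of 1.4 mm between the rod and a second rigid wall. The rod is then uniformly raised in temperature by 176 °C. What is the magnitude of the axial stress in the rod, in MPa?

Unrestrained expansion: δ_free = αΔT L = 11.1×10⁻⁶ × 176 × 2500 = 4.884 mm.
After closing the 1.4 mm clearance, 4.884 − 1.4 = 3.484 mm of expansion remains to be suppressed by the wall.
Compatibility: PL/(AE) = 3.484 mm, so σ = P/A = E × (3.484/2500) = 43.2 MPa.

σ ≈ 43.2 MPa (compressive)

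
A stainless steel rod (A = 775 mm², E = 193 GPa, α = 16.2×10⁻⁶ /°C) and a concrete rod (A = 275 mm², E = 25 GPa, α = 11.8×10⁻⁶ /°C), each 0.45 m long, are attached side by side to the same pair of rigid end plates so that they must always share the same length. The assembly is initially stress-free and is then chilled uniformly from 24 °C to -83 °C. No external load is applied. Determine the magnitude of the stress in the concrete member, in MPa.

The stainless steel has the larger α, so on cooling it would change length more than the concrete if both were free. The rigid plates force a common final length, so the stainless steel is put into tension and the concrete into compression, with equal and opposite forces P (no external load).
Setting the final lengths equal and cancelling L: (α₁ − α₂)ΔT = P/(A₁E₁) + P/(A₂E₂).
|α₁ − α₂|·ΔT = 4.4×10⁻⁶ × 107 = 0.0004708.
1/(A₁E₁) + 1/(A₂E₂) = 1/(775×193×10³) + 1/(275×25×10³) = 1.521×10⁻⁷ N⁻¹.
So P = 0.0004708 / 1.521×10⁻⁷ = 3.095 kN.
σ_{concrete} = P/A₂ = 3095/275 = 11.25 MPa, compressive.

σ ≈ 11.3 MPa (compressive)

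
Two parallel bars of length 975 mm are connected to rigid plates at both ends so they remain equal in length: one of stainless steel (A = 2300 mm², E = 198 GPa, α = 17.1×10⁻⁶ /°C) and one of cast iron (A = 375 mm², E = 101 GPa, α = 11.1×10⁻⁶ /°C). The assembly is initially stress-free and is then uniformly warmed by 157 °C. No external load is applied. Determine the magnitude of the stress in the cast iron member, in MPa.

σ ≈ 87.8 MPa (tensile)

Both members must finish at the same length. With the larger α, the stainless steel tends to over-expand; the plates restrain it, putting the stainless steel in compression and the cast iron in tension. With no external load the two internal forces are equal and opposite, magnitude P.
Compatibility of the two members (thermal + elastic change equal): (α₁ − α₂)ΔT = P·[1/(A₁E₁) + 1/(A₂E₂)].
|α₁ − α₂|·ΔT = 6×10⁻⁶ × 157 = 0.000942.
1/(A₁E₁) + 1/(A₂E₂) = 1/(2300×198×10³) + 1/(375×101×10³) = 2.86×10⁻⁸ N⁻¹.
So P = 0.000942 / 2.86×10⁻⁸ = 32.94 kN.
σ_{cast iron} = P/A₂ = 32940/375 = 87.84 MPa, tensile.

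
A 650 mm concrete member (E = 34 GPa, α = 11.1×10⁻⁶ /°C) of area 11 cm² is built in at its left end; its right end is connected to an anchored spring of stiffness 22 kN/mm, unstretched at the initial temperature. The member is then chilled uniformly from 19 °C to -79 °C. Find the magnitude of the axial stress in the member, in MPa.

Free thermal contraction: δ_free = αΔT L = 11.1×10⁻⁶ × 98 × 650 = 0.7071 mm.
Let P be the tensile force in the spring. The member extends elastically by PL/(AE) and the spring stretches by P/k; together these equal δ_free.
P [ L/(AE) + 1/k ] = δ_free → P [ 650/(1100×34×10³) + 1/(22×10³) ] = 0.7071.
P = 0.7071 / 6.283×10⁻⁵ = 11250 N.
σ = P/A = 11250/1100 = 10.23 MPa.

σ ≈ 10.2 MPa (tensile)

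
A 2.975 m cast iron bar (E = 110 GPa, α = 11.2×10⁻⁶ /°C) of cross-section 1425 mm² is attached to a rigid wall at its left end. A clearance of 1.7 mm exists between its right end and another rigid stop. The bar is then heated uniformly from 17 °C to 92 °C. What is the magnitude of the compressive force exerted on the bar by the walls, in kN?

P ≈ 42.1 kN

Free thermal elongation = αΔT L = 11.2×10⁻⁶ × 75 × 2975 = 2.499 mm.
After closing the 1.7 mm clearance, 2.499 − 1.7 = 0.799 mm of expansion remains to be suppressed by the wall.
That suppressed elongation corresponds to σ = E·Δ/L = 110×10³ × 0.799/2975 = 29.54 MPa.
Force on the wall = σA = 29.54 × 1425 mm² = 42.1 kN.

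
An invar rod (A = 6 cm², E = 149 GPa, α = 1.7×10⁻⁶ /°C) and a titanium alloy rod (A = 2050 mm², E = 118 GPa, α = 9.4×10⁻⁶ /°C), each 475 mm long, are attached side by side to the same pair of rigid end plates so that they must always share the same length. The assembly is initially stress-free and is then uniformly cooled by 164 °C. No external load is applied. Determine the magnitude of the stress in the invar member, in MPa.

The titanium alloy has the larger α, so on cooling it would change length more than the invar if both were free. The rigid plates force a common final length, so the titanium alloy is put into tension and the invar into compression, with equal and opposite forces P (no external load).
Equating the net (thermal + elastic) strains gives |α₁ − α₂|·ΔT = P·[1/(A₁E₁) + 1/(A₂E₂)].
|α₁ − α₂|·ΔT = 7.7×10⁻⁶ × 164 = 0.001263.
1/(A₁E₁) + 1/(A₂E₂) = 1/(600×149×10³) + 1/(2050×118×10³) = 1.532×10⁻⁸ N⁻¹.
So P = 0.001263 / 1.532×10⁻⁸ = 82.43 kN.
σ_{invar} = P/A₁ = 82430/600 = 137.4 MPa, compressive.

σ ≈ 137 MPa (compressive)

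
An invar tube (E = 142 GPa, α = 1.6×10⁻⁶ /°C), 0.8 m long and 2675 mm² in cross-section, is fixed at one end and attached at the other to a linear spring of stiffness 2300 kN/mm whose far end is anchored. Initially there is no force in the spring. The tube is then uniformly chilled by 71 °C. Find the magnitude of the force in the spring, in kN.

P ≈ 35.8 kN

Free thermal contraction: δ_free = αΔT L = 1.6×10⁻⁶ × 71 × 800 = 0.09088 mm.
With a force P in the spring, the elastic change of the tube is PL/(AE) and that of the spring is P/k; compatibility requires their sum to equal δ_free.
P [ L/(AE) + 1/k ] = δ_free → P [ 800/(2675×142×10³) + 1/(2300×10³) ] = 0.09088.
P = 0.09088 / 2.541×10⁻⁶ = 35770 N.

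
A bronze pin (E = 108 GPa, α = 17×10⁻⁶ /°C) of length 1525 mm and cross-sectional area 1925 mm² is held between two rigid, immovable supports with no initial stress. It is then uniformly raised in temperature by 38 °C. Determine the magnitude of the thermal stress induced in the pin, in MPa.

The supports are rigid, so the total axial strain is zero. The restrained thermal strain is ε = αΔT = 17×10⁻⁶ × 38 = 646×10⁻⁶.
The stress required to suppress this strain is σ = Eε = 108×10³ × 646×10⁻⁶ = 69.77 MPa, compressive since the pin is trying to expand.

σ ≈ 69.8 MPa (compressive)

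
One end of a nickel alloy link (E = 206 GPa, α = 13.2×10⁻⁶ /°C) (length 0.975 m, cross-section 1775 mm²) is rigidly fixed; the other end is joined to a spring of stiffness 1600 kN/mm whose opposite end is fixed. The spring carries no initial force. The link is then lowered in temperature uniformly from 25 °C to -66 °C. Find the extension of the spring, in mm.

δ ≈ 0.222 mm

The unrestrained thermal change is αΔT L = 13.2×10⁻⁶ × 91 × 975 = 1.171 mm.
With a force P in the spring, the elastic change of the link is PL/(AE) and that of the spring is P/k; compatibility requires their sum to equal δ_free.
P [ L/(AE) + 1/k ] = δ_free → P [ 975/(1775×206×10³) + 1/(1600×10³) ] = 1.171.
P = 1.171 / 3.291×10⁻⁶ = 355800 N.
Spring extension = P/k = 355800/(1600×10³) = 0.2224 mm.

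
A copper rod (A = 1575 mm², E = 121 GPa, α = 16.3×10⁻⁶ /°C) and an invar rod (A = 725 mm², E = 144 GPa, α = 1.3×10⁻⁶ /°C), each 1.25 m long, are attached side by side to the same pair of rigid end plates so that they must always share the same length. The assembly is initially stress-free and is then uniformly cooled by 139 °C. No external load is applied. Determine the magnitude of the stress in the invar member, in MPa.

The copper has the larger α, so on cooling it would change length more than the invar if both were free. The rigid plates force a common final length, so the copper is put into tension and the invar into compression, with equal and opposite forces P (no external load).
Compatibility of the two members (thermal + elastic change equal): (α₁ − α₂)ΔT = P·[1/(A₁E₁) + 1/(A₂E₂)].
|α₁ − α₂|·ΔT = 15×10⁻⁶ × 139 = 0.002085.
1/(A₁E₁) + 1/(A₂E₂) = 1/(1575×121×10³) + 1/(725×144×10³) = 1.483×10⁻⁸ N⁻¹.
P = 0.002085 / 1.483×10⁻⁸ = 140600 N = 140.6 kN.
σ_{invar} = P/A₂ = 140600/725 = 194 MPa, compressive.

σ ≈ 194 MPa (compressive)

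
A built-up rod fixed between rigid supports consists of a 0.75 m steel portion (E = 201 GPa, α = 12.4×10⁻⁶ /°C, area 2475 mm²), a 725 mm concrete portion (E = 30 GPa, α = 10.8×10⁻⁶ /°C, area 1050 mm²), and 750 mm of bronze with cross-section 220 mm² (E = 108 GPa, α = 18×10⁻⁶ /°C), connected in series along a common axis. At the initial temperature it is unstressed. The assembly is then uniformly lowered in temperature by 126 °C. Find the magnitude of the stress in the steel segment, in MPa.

σ ≈ 27.8 MPa (tensile)

If the supports were absent, the total length change would be Σ αᵢΔT Lᵢ = 12.4×10⁻⁶×126×750 + 10.8×10⁻⁶×126×725 + 18×10⁻⁶×126×750 = 3.859 mm.
The rigid supports impose zero overall length change; the single axial force P common to all segments must satisfy P Σ Lᵢ/(AᵢEᵢ) = δ_free.
Σ Lᵢ/(AᵢEᵢ) = 750/(2475×201×10³) + 725/(1050×30×10³) + 750/(220×108×10³) = 5.609×10⁻⁵ mm/N.
P = 3.859 / 5.609×10⁻⁵ = 68810 N = 68.81 kN, tensile.
σ_{steel} = P / A = 68810 / 2475 = 27.8 MPa.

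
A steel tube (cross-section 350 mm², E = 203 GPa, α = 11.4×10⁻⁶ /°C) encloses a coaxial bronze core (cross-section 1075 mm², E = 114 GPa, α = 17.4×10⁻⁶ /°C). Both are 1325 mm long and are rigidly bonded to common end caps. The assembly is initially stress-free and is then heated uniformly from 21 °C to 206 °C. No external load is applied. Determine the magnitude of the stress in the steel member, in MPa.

σ ≈ 143 MPa (tensile)

Both members must finish at the same length. With the larger α, the bronze tends to over-expand; the plates restrain it, putting the bronze in compression and the steel in tension. With no external load the two internal forces are equal and opposite, magnitude P.
Compatibility of the two members (thermal + elastic change equal): (α₁ − α₂)ΔT = P·[1/(A₁E₁) + 1/(A₂E₂)].
|α₁ − α₂|·ΔT = 6×10⁻⁶ × 185 = 0.00111.
1/(A₁E₁) + 1/(A₂E₂) = 1/(350×203×10³) + 1/(1075×114×10³) = 2.223×10⁻⁸ N⁻¹.
P = 0.00111 / 2.223×10⁻⁸ = 49920 N = 49.92 kN.
σ_{steel} = P/A₁ = 49920/350 = 142.6 MPa, tensile.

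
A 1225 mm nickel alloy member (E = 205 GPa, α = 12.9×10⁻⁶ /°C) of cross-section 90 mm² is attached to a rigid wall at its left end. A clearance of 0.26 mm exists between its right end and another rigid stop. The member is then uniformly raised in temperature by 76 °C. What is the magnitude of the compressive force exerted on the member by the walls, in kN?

P ≈ 14.2 kN

Unrestrained expansion: δ_free = αΔT L = 12.9×10⁻⁶ × 76 × 1225 = 1.201 mm.
The gap closes (δ_free > 0.26 mm) and the wall then resists a further 1.201 − 0.26 = 0.941 mm of expansion.
That suppressed elongation corresponds to σ = E·Δ/L = 205×10³ × 0.941/1225 = 157.5 MPa.
Force on the wall = σA = 157.5 × 90 mm² = 14.17 kN.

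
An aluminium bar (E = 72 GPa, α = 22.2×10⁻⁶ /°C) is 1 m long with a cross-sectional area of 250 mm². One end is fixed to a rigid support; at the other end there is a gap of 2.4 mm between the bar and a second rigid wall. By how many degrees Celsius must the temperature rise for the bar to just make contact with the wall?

Contact occurs when the free expansion equals the gap: αΔT L = 2.4 mm.
So ΔT = g/(αL) = 2.4/(22.2×10⁻⁶ × 1000) = 108.1 °C.

ΔT ≈ 108 °C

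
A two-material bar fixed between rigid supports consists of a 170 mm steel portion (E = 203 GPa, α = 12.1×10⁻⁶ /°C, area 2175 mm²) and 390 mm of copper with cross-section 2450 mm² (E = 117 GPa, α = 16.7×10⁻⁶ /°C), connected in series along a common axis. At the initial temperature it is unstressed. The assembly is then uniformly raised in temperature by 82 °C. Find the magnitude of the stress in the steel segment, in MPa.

With the walls removed the bar would change length by δ_free = Σ αᵢΔT Lᵢ = 12.1×10⁻⁶×82×170 + 16.7×10⁻⁶×82×390 = 0.7027 mm.
Since the ends are fixed, an axial force P builds up, equal in every segment, with P · Σ Lᵢ/(AᵢEᵢ) = δ_free.
The series flexibility is Σ Lᵢ/(AᵢEᵢ) = 170/(2175×203×10³) + 390/(2450×117×10³) = 1.746×10⁻⁶ mm/N.
Hence P = δ_free / Σ(L/AE) = 0.7027/1.746×10⁻⁶ = 402.6 kN (compressive).
σ_{steel} = P / A = 402600 / 2175 = 185.1 MPa.

σ ≈ 185 MPa (compressive)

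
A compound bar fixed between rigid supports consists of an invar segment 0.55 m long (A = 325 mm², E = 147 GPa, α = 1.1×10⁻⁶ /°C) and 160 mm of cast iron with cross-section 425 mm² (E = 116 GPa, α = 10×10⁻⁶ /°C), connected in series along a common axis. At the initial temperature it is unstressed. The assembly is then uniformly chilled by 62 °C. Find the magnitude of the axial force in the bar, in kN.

Free thermal contraction of the whole bar: Σ αᵢΔT Lᵢ = 1.1×10⁻⁶×62×550 + 10×10⁻⁶×62×160 = 0.1367 mm.
Since the ends are fixed, an axial force P builds up, equal in every segment, with P · Σ Lᵢ/(AᵢEᵢ) = δ_free.
Σ Lᵢ/(AᵢEᵢ) = 550/(325×147×10³) + 160/(425×116×10³) = 1.476×10⁻⁵ mm/N.
So P = 0.1367 / 1.476×10⁻⁵ = 9.264 kN, tensile.

P ≈ 9.26 kN (tensile)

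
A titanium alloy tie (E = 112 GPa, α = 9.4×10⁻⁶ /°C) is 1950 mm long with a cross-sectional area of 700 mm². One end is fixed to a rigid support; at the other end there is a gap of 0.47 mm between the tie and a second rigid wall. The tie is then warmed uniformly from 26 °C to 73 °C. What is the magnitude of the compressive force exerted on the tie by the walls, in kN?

Unrestrained expansion: δ_free = αΔT L = 9.4×10⁻⁶ × 47 × 1950 = 0.8615 mm.
After closing the 0.47 mm clearance, 0.8615 − 0.47 = 0.3915 mm of expansion remains to be suppressed by the wall.
Compatibility: PL/(AE) = 0.3915 mm, so σ = P/A = E × (0.3915/1950) = 22.49 MPa.
Force on the wall = σA = 22.49 × 700 mm² = 15.74 kN.

P ≈ 15.7 kN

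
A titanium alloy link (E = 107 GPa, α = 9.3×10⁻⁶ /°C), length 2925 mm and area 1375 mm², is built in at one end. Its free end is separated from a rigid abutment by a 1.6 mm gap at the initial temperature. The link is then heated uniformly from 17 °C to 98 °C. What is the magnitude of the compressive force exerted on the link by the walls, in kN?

Unrestrained expansion: δ_free = αΔT L = 9.3×10⁻⁶ × 81 × 2925 = 2.203 mm.
The gap closes (δ_free > 1.6 mm) and the wall then resists a further 2.203 − 1.6 = 0.6034 mm of expansion.
So σ = E(δ_free − g)/L = 107×10³ × 0.6034/2925 = 22.07 MPa.
Force on the wall = σA = 22.07 × 1375 mm² = 30.35 kN.

P ≈ 30.4 kN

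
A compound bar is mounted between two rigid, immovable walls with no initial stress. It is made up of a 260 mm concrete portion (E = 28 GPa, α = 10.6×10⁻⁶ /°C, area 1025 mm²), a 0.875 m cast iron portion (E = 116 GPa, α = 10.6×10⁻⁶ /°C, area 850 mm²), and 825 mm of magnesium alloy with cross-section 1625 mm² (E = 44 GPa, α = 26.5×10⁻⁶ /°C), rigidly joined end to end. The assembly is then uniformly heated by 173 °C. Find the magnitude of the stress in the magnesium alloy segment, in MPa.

σ ≈ 122 MPa (compressive)

With the walls removed the bar would change length by δ_free = Σ αᵢΔT Lᵢ = 10.6×10⁻⁶×173×260 + 10.6×10⁻⁶×173×875 + 26.5×10⁻⁶×173×825 = 5.864 mm.
The rigid supports impose zero overall length change; the single axial force P common to all segments must satisfy P Σ Lᵢ/(AᵢEᵢ) = δ_free.
The series flexibility is Σ Lᵢ/(AᵢEᵢ) = 260/(1025×28×10³) + 875/(850×116×10³) + 825/(1625×44×10³) = 2.947×10⁻⁵ mm/N.
So P = 5.864 / 2.947×10⁻⁵ = 199 kN, compressive.
σ_{magnesium alloy} = P / A = 199000 / 1625 = 122.4 MPa.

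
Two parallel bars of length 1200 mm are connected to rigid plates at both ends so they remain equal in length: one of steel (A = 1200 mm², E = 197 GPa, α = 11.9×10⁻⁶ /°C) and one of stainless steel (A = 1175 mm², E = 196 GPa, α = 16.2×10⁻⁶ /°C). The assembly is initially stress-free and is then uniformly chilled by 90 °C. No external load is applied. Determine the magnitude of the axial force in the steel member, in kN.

Both members must finish at the same length. With the larger α, the stainless steel tends to over-contract; the plates restrain it, putting the stainless steel in tension and the steel in compression. With no external load the two internal forces are equal and opposite, magnitude P.
Compatibility of the two members (thermal + elastic change equal): (α₁ − α₂)ΔT = P·[1/(A₁E₁) + 1/(A₂E₂)].
|α₁ − α₂|·ΔT = 4.3×10⁻⁶ × 90 = 0.000387.
1/(A₁E₁) + 1/(A₂E₂) = 1/(1200×197×10³) + 1/(1175×196×10³) = 8.572×10⁻⁹ N⁻¹.
So P = 0.000387 / 8.572×10⁻⁹ = 45.15 kN.

P ≈ 45.1 kN (compressive in the steel)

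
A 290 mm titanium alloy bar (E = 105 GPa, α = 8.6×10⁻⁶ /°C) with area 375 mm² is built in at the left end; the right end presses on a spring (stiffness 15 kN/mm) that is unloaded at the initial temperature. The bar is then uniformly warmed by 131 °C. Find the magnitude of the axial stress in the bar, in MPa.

Free thermal expansion: δ_free = αΔT L = 8.6×10⁻⁶ × 131 × 290 = 0.3267 mm.
With a force P in the spring, the elastic change of the bar is PL/(AE) and that of the spring is P/k; compatibility requires their sum to equal δ_free.
So P = δ_free / [L/(AE) + 1/k] = 0.3267 / [ 290/(375×105×10³) + 1/(15×10³) ].
P = 0.3267 / 7.403×10⁻⁵ = 4413 N.
σ = P/A = 4413/375 = 11.77 MPa.

σ ≈ 11.8 MPa (compressive)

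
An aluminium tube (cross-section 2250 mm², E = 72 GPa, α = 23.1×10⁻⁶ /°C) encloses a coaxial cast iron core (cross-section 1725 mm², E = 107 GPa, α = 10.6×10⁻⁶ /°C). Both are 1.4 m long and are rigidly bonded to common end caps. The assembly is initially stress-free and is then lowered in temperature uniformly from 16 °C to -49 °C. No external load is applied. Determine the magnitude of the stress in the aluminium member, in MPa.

σ ≈ 31.2 MPa (tensile)

Equilibrium of a rigid end plate with no external load gives equal and opposite internal forces ±P in the two members. Since α_{aluminium} > α_{cast iron}, cooling drives the aluminium into tension and the cast iron into compression.
Setting the final lengths equal and cancelling L: (α₁ − α₂)ΔT = P/(A₁E₁) + P/(A₂E₂).
|α₁ − α₂|·ΔT = 12.5×10⁻⁶ × 65 = 0.0008125.
1/(A₁E₁) + 1/(A₂E₂) = 1/(2250×72×10³) + 1/(1725×107×10³) = 1.159×10⁻⁸ N⁻¹.
P = 0.0008125 / 1.159×10⁻⁸ = 70100 N = 70.1 kN.
σ_{aluminium} = P/A₁ = 70100/2250 = 31.16 MPa, tensile.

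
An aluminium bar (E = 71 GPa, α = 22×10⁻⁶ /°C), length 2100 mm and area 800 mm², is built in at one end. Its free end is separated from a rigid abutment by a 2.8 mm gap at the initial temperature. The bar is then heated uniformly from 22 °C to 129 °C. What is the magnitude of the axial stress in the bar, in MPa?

Unrestrained expansion: δ_free = αΔT L = 22×10⁻⁶ × 107 × 2100 = 4.943 mm.
The gap closes (δ_free > 2.8 mm) and the wall then resists a further 4.943 − 2.8 = 2.143 mm of expansion.
That suppressed elongation corresponds to σ = E·Δ/L = 71×10³ × 2.143/2100 = 72.47 MPa.

σ ≈ 72.5 MPa (compressive)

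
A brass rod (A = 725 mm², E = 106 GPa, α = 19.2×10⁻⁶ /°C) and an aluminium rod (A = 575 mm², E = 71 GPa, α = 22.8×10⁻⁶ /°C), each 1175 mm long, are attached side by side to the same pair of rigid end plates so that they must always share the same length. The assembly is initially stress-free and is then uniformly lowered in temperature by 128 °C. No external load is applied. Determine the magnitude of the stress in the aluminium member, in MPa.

Both members must finish at the same length. With the larger α, the aluminium tends to over-contract; the plates restrain it, putting the aluminium in tension and the brass in compression. With no external load the two internal forces are equal and opposite, magnitude P.
Setting the final lengths equal and cancelling L: (α₁ − α₂)ΔT = P/(A₁E₁) + P/(A₂E₂).
|α₁ − α₂|·ΔT = 3.6×10⁻⁶ × 128 = 0.0004608.
1/(A₁E₁) + 1/(A₂E₂) = 1/(725×106×10³) + 1/(575×71×10³) = 3.751×10⁻⁸ N⁻¹.
P = 0.0004608 / 3.751×10⁻⁸ = 12290 N = 12.29 kN.
σ_{aluminium} = P/A₂ = 12290/575 = 21.37 MPa, tensile.

σ ≈ 21.4 MPa (tensile)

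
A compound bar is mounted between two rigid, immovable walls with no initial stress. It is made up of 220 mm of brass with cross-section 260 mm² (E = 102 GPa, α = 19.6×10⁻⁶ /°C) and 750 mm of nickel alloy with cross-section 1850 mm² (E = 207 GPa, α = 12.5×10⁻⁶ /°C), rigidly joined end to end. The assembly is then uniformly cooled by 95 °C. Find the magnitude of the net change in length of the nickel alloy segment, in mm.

With the walls removed the bar would change length by δ_free = Σ αᵢΔT Lᵢ = 19.6×10⁻⁶×95×220 + 12.5×10⁻⁶×95×750 = 1.3 mm.
The rigid supports impose zero overall length change; the single axial force P common to all segments must satisfy P Σ Lᵢ/(AᵢEᵢ) = δ_free.
Σ Lᵢ/(AᵢEᵢ) = 220/(260×102×10³) + 750/(1850×207×10³) = 1.025×10⁻⁵ mm/N.
So P = 1.3 / 1.025×10⁻⁵ = 126.8 kN, tensile.
For the nickel alloy segment, free thermal change = 12.5×10⁻⁶×95×750 = 0.8906 mm and elastic change from P = 126800×750/(1850×207×10³) = 0.2483 mm; these oppose, so the net change is 0.642 mm (segment shortens).

|ΔL| ≈ 0.642 mm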